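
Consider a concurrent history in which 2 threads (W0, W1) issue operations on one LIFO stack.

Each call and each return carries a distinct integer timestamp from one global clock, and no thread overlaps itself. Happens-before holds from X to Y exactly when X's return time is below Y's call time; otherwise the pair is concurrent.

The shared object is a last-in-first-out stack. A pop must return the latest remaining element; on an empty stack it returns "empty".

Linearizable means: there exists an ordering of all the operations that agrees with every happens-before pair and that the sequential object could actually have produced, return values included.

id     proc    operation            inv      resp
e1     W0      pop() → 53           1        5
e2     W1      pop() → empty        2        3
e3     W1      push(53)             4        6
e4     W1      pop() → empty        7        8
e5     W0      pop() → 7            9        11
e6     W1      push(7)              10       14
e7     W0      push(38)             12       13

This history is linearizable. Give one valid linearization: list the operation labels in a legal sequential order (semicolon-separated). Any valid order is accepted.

e2; e3; e1; e4; e6; e5; e7

after step 1 (e2 pop() → empty): stack <>
after step 2 (e3 push(53)): stack <53>
after step 3 (e1 pop() → 53): stack <>
after step 4 (e4 pop() → empty): stack <>
after step 5 (e6 push(7)): stack <7>
after step 6 (e5 pop() → 7): stack <>
after step 7 (e7 push(38)): stack <38>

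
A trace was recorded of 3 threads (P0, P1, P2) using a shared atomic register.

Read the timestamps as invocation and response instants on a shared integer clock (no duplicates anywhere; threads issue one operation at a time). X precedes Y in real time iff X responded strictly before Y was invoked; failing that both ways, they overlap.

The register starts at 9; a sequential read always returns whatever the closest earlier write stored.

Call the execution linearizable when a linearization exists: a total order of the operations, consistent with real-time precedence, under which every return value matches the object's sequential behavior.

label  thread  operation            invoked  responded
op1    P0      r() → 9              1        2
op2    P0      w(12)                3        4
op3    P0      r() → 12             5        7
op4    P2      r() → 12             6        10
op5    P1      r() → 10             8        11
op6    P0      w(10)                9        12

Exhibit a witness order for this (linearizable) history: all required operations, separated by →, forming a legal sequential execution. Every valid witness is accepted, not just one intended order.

1. op1 r() → 9, leaving value 9
2. op2 w(12), leaving value 12
3. op3 r() → 12, leaving value 12
4. op4 r() → 12, leaving value 12
5. op6 w(10), leaving value 10
6. op5 r() → 10, leaving value 10

op1 → op2 → op3 → op4 → op6 → op5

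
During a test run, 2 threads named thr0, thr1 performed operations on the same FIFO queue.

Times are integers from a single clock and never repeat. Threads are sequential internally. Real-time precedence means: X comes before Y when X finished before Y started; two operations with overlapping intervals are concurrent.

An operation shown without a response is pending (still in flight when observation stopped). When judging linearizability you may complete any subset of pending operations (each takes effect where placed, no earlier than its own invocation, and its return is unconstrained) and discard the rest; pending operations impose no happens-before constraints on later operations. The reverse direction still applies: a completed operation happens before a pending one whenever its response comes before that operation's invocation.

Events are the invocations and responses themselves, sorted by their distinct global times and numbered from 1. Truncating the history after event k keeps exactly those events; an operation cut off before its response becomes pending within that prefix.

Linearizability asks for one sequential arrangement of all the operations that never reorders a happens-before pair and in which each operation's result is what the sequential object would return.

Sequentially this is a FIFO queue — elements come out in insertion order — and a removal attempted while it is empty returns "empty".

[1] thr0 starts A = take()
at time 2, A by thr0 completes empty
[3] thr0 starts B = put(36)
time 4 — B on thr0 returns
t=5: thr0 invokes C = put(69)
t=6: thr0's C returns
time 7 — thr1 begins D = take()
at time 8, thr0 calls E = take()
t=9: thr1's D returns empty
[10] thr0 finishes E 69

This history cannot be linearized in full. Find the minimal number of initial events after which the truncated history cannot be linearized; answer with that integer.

a valid linearization of events 1..8 exists, for instance A, B, C:
after step 1 (A take() → empty): queue <>
after step 2 (B put(36)): queue <36>
after step 3 (C put(69)): queue <36,69>
at event 9 (D's time-9 response) nothing linearizes any more
including or dropping the 1 pending operation (E) in any combination fails
for example A, B, C, D (pending dropped) fails at step 4: D take() → empty is not legal there

9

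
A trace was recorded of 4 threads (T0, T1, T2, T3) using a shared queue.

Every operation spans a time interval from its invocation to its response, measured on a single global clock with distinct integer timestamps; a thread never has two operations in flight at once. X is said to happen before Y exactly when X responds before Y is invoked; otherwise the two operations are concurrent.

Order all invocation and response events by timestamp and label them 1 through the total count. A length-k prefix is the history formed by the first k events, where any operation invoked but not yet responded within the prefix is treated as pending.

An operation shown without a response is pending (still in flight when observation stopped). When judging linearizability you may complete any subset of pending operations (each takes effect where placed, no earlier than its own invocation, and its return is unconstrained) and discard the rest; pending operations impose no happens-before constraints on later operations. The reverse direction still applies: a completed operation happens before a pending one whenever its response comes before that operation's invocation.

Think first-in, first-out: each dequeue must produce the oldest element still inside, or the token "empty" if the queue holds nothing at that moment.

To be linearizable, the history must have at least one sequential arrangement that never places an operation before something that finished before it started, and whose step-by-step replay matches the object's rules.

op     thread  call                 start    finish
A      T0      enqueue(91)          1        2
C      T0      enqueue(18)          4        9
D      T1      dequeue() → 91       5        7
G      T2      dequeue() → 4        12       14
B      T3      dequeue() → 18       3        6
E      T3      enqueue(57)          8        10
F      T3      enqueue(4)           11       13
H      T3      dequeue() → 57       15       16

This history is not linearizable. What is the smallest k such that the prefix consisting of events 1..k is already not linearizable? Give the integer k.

events 1..13 are still linearizable — one witness is A, C, D, B, E, F:
step 1: A enqueue(91) — queue <91>
step 2: C enqueue(18) — queue <91,18>
step 3: D dequeue() → 91 — queue <18>
step 4: B dequeue() → 18 — queue <>
step 5: E enqueue(57) — queue <57>
step 6: F enqueue(4) — queue <57,4>
at event 14 (G's time-14 response) nothing linearizes any more
take A, B, C, D, E, F, G: step 2 already fails, because B dequeue() → 18 cannot occur there
take A, B, C, D, E, G, F: step 2 already fails, because B dequeue() → 18 cannot occur there

14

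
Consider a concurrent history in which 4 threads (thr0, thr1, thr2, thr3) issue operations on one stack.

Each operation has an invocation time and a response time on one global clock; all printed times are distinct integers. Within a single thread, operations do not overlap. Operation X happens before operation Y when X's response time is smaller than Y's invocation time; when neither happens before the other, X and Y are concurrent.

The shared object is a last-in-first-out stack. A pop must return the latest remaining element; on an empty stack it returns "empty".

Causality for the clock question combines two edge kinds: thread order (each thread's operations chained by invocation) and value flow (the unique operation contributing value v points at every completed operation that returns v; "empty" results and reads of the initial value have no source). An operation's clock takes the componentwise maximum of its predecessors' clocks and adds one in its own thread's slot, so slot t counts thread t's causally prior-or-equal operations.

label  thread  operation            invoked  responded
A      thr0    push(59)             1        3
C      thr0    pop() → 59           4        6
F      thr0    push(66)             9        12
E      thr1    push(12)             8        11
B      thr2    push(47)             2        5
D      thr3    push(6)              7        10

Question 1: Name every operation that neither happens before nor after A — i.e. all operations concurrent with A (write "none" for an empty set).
A runs from 1 to 3; window-overlapping ops are concurrent
B [2,5]: concurrent
C [4,6]: after
D [7,10]: after
E [8,11]: after
F [9,12]: after

B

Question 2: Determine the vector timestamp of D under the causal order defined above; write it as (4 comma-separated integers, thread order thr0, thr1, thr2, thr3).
VC(D, invoked at 7): no causal predecessors; +1 on thr3 → (0, 0, 0, 1)
VC(B, invoked at 2): no causal predecessors; +1 on thr2 → (0, 0, 1, 0)
VC(E, invoked at 8): no causal predecessors; +1 on thr1 → (0, 1, 0, 0)
VC(A, invoked at 1): no causal predecessors; +1 on thr0 → (1, 0, 0, 0)
merge at C (invoked 4): VC(A)=(1, 0, 0, 0), own-thread bump on thr0 → (2, 0, 0, 0)
merge at F (invoked 9): VC(C)=(2, 0, 0, 0), own-thread bump on thr0 → (3, 0, 0, 0)
target: VC(D) = (0, 0, 0, 1)

(0, 0, 0, 1)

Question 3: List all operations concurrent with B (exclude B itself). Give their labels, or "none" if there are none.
overlap test against B [2,5]: concurrent iff the interval meets 2..5
A [1,3]: concurrent
C [4,6]: concurrent
D [7,10]: after
E [8,11]: after
F [9,12]: after

A, C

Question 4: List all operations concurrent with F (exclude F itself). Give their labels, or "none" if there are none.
concurrent with F ([9,12]): every op whose interval crosses 9..12
A [1,3]: before
B [2,5]: before
C [4,6]: before
D [7,10]: concurrent
E [8,11]: concurrent

D, E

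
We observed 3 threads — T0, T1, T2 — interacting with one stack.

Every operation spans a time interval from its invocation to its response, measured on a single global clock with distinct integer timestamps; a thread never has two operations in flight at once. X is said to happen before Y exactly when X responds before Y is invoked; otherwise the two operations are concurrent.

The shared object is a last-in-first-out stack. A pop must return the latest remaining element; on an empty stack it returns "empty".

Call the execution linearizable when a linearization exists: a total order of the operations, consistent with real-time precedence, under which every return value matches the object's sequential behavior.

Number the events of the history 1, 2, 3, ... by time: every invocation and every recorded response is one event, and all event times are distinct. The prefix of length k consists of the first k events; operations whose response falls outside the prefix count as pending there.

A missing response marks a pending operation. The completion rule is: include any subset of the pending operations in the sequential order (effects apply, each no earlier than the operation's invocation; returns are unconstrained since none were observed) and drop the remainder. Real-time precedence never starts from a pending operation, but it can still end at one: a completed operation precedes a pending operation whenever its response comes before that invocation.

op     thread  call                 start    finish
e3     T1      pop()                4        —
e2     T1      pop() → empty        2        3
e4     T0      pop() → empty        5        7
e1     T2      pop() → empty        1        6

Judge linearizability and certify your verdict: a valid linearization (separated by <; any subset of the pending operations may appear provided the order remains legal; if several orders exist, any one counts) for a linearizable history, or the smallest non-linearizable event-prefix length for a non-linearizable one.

linearizable — witness: e1 < e2 < e3 < e4

after step 1 (e1 pop() → empty): stack <>
after step 2 (e2 pop() → empty): stack <>
after step 3 (e3 pop() (pending, included)): stack <>
after step 4 (e4 pop() → empty): stack <>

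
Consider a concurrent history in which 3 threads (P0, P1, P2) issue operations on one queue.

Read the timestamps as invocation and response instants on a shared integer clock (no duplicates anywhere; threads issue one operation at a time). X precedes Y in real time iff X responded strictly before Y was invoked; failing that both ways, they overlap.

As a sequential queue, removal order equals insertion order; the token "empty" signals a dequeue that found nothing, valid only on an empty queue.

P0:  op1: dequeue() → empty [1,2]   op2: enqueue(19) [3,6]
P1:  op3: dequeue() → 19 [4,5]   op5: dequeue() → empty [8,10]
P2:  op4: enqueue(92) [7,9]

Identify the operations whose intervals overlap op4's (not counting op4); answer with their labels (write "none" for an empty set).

concurrent with op4 ([7,9]): every op whose interval crosses 7..9
op1 [1,2]: before
op2 [3,6]: before
op3 [4,5]: before
op5 [8,10]: concurrent

op5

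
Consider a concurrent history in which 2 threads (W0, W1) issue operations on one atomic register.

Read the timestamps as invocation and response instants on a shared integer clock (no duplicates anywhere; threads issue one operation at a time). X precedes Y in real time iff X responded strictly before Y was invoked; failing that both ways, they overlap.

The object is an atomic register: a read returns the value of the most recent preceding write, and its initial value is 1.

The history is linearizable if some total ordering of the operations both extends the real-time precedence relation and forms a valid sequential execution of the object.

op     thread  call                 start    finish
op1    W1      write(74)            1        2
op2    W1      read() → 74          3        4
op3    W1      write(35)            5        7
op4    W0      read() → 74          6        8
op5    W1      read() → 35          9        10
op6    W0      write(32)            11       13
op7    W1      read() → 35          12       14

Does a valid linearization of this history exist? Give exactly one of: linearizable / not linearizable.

linearizable

a witness: op1, op2, op4, op3, op5, op7, op6
1. op1 write(74), leaving value 74
2. op2 read() → 74, leaving value 74
3. op4 read() → 74, leaving value 74
4. op3 write(35), leaving value 35
5. op5 read() → 35, leaving value 35
6. op7 read() → 35, leaving value 35
7. op6 write(32), leaving value 32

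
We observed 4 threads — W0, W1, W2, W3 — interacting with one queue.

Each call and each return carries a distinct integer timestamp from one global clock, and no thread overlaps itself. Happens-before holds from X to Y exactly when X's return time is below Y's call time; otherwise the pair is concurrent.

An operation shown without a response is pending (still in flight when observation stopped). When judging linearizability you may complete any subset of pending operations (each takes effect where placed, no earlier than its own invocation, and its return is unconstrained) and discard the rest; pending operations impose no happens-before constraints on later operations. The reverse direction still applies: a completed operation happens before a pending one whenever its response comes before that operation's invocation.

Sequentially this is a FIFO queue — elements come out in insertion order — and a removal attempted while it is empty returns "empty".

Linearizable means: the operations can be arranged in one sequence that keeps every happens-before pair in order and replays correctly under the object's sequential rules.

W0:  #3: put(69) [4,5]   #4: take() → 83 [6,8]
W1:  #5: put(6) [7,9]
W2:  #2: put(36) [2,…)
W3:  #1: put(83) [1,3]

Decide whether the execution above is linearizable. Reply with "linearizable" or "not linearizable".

a witness: #1, #2, #3, #4, #5
1. #1 put(83), leaving queue <83>
2. #2 put(36) (pending, included), leaving queue <83,36>
3. #3 put(69), leaving queue <83,36,69>
4. #4 take() → 83, leaving queue <36,69>
5. #5 put(6), leaving queue <36,69,6>

linearizable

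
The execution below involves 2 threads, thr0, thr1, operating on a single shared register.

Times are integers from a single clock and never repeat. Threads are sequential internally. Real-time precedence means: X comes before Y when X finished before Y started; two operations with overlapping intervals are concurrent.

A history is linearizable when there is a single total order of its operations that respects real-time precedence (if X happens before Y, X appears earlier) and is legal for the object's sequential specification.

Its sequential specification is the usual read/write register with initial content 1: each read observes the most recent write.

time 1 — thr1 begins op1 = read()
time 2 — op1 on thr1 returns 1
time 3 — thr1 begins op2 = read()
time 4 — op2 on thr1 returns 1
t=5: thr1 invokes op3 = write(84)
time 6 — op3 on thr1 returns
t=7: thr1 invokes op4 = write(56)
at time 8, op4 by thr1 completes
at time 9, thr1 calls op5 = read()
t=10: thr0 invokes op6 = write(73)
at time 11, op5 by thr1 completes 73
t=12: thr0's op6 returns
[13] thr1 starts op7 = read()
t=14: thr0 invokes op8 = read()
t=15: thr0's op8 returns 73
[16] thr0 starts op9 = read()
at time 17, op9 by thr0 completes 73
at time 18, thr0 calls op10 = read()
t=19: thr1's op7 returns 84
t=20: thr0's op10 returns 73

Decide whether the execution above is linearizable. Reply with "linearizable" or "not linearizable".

not linearizable

prefix check: 1..18 passes, 1..19 fails once op7's time-19 response joins
checked exhaustively: 6 real-time-consistent orders of 9 completed operations, zero legal register replays
include/drop combinations of the 1 pending operation (op10) were all tried; none helps
one such order, op1, op2, op3, op4, op5, op6, op7, op8, op9 (pending dropped), breaks at step 5 where op5 read() → 73 is illegal
one such order, op1, op2, op3, op4, op5, op6, op8, op7, op9 (pending dropped), breaks at step 5 where op5 read() → 73 is illegal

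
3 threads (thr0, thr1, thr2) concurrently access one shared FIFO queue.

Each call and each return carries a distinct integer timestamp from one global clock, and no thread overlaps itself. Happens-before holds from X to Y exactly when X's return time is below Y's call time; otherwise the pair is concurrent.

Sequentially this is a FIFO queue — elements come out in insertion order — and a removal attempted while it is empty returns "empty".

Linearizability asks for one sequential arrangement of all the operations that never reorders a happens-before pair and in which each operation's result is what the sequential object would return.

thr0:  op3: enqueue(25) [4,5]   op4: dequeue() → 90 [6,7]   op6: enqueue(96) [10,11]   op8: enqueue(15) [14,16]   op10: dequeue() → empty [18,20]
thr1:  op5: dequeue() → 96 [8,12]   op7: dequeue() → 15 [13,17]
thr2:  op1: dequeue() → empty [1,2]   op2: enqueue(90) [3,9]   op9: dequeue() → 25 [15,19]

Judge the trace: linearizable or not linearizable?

the violation lands at event 12, op5's response at time 12: events 1..11 linearize, events 1..12 do not
7 orders of the 6 completed FIFO queue ops respect real time; none is legal
one such order, op1, op2, op3, op4, op5, op6, breaks at step 5 where op5 dequeue() → 96 is illegal
one such order, op1, op2, op3, op4, op6, op5, breaks at step 6 where op5 dequeue() → 96 is illegal

not linearizable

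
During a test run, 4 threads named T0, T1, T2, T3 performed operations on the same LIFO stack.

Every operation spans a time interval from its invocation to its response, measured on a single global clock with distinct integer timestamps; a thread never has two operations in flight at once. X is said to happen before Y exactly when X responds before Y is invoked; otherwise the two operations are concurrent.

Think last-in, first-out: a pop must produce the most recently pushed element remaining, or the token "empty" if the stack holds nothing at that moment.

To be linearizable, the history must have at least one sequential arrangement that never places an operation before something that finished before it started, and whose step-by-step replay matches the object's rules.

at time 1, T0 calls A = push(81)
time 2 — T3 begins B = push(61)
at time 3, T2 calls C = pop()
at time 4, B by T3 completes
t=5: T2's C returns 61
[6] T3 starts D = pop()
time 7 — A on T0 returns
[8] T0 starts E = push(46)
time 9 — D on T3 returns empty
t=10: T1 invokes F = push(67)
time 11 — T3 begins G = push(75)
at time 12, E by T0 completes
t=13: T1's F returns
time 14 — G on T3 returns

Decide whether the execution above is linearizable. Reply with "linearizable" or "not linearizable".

one valid linearization: B, C, D, A, E, F, G
step 1: B push(61) — stack <61>
step 2: C pop() → 61 — stack <>
step 3: D pop() → empty — stack <>
step 4: A push(81) — stack <81>
step 5: E push(46) — stack <81,46>
step 6: F push(67) — stack <81,46,67>
step 7: G push(75) — stack <81,46,67,75>

linearizable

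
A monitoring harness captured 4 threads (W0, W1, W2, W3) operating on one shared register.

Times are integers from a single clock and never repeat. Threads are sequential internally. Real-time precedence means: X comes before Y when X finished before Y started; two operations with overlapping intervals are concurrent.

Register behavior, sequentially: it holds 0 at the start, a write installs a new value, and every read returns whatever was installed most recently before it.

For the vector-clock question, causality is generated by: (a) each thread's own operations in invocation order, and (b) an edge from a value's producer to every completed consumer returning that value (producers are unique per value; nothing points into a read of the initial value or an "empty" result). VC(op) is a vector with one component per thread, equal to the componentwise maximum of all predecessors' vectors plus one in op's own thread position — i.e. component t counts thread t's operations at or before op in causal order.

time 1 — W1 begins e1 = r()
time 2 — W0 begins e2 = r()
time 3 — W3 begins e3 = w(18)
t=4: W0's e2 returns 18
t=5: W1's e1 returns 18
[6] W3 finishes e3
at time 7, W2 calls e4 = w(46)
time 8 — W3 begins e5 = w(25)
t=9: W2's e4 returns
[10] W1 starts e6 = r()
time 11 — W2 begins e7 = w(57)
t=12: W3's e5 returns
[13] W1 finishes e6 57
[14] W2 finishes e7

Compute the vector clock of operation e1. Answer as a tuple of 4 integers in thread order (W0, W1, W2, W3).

e3, invoked 3, has no incoming edges; only W3's bump applies → (0, 0, 0, 1)
e4, invoked 7, has no incoming edges; only W2's bump applies → (0, 0, 1, 0)
from VC(e3)=(0, 0, 0, 1), e5 (invoked 8) maxes components and bumps W3 → (0, 0, 0, 2)
from VC(e4)=(0, 0, 1, 0), e7 (invoked 11) maxes components and bumps W2 → (0, 0, 2, 0)
from VC(e3)=(0, 0, 0, 1), e1 (invoked 1) maxes components and bumps W1 → (0, 1, 0, 1)
from VC(e3)=(0, 0, 0, 1), e2 (invoked 2) maxes components and bumps W0 → (1, 0, 0, 1)
from VC(e1)=(0, 1, 0, 1), VC(e7)=(0, 0, 2, 0), e6 (invoked 10) maxes components and bumps W1 → (0, 2, 2, 1)
target: VC(e1) = (0, 1, 0, 1)

(0, 1, 0, 1)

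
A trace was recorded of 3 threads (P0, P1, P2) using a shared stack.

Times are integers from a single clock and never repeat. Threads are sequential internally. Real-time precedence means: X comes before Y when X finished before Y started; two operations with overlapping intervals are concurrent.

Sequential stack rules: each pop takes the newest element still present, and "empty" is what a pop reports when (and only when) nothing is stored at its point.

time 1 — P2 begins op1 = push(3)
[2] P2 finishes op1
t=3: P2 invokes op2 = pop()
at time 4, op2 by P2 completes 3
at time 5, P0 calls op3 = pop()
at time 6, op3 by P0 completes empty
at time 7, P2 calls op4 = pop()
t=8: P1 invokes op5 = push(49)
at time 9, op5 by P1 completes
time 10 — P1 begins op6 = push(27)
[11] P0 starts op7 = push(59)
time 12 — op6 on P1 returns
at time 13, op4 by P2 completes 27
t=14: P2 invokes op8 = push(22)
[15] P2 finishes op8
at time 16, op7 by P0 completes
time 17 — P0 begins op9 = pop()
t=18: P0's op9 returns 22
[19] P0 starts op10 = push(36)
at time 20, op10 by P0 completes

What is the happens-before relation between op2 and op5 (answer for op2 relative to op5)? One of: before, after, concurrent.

op2 spans [3,4], op5 spans [8,9]
resp(op2)=4 < inv(op5)=8

before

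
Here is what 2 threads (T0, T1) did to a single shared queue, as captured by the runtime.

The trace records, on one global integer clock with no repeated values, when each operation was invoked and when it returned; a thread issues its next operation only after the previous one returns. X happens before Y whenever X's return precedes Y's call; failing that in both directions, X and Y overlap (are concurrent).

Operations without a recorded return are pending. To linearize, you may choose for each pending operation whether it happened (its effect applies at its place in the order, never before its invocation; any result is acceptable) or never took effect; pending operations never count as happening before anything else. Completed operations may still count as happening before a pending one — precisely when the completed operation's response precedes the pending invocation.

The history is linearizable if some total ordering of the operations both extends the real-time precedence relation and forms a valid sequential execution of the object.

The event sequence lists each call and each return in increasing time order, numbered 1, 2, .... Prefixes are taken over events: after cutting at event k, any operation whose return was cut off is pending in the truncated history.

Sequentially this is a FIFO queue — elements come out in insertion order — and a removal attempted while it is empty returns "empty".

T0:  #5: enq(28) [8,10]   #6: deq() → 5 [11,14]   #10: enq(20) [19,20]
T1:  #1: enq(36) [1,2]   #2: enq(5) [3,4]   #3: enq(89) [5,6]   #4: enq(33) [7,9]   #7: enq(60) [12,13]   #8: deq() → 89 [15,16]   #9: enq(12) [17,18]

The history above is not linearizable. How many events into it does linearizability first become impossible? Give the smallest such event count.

events 1..13 are linearizable, e.g. via #1, #2, #3, #4, #5, #6, #7:
1. #1 enq(36), leaving queue <36>
2. #2 enq(5), leaving queue <36,5>
3. #3 enq(89), leaving queue <36,5,89>
4. #4 enq(33), leaving queue <36,5,89,33>
5. #5 enq(28), leaving queue <36,5,89,33,28>
6. #6 deq() (pending, included), leaving queue <5,89,33,28>
7. #7 enq(60), leaving queue <5,89,33,28,60>
with event 14 included (#6 responding at time 14), all real-time-consistent orders fail
take #1, #2, #3, #4, #5, #6, #7: step 6 already fails, because #6 deq() → 5 cannot occur there
take #1, #2, #3, #4, #5, #7, #6: step 7 already fails, because #6 deq() → 5 cannot occur there

14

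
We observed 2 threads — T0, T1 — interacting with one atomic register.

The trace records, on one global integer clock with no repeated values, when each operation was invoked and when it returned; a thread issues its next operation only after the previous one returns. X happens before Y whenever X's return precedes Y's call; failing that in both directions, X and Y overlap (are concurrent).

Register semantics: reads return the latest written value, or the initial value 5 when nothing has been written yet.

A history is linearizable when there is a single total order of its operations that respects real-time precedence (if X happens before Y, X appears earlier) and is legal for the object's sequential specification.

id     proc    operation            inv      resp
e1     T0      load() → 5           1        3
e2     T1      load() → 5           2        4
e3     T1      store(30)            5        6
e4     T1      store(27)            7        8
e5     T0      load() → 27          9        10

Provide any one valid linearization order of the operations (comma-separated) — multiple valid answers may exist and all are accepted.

step 1: e1 load() → 5 — value 5
step 2: e2 load() → 5 — value 5
step 3: e3 store(30) — value 30
step 4: e4 store(27) — value 27
step 5: e5 load() → 27 — value 27

e1, e2, e3, e4, e5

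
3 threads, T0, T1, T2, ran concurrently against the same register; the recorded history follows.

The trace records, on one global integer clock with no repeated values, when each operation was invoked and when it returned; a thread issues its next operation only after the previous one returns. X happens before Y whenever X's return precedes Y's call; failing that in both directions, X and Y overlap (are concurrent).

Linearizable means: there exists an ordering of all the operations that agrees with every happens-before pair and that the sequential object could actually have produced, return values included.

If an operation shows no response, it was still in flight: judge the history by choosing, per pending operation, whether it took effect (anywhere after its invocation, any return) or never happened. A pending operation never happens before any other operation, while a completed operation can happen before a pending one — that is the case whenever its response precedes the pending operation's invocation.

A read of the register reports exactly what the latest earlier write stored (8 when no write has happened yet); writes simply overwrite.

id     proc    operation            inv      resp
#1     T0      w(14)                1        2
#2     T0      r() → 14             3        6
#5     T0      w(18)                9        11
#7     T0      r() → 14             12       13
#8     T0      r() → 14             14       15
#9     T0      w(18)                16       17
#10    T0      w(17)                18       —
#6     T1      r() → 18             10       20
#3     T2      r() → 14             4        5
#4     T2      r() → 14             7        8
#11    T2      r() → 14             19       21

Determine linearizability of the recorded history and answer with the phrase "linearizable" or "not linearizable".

not linearizable

already the first 13 events (up to #7's response at time 13) admit no linearization; the first 12 still do
every one of the 2 real-time-consistent orders over 6 completed register ops fails the sequential spec
no completion choice of the 1 pending operation (#6) rescues it — every subset was tried
for example #1, #2, #3, #4, #5, #7 (pending dropped) fails at step 6: #7 r() → 14 is not legal there
for example #1, #3, #2, #4, #5, #7 (pending dropped) fails at step 6: #7 r() → 14 is not legal there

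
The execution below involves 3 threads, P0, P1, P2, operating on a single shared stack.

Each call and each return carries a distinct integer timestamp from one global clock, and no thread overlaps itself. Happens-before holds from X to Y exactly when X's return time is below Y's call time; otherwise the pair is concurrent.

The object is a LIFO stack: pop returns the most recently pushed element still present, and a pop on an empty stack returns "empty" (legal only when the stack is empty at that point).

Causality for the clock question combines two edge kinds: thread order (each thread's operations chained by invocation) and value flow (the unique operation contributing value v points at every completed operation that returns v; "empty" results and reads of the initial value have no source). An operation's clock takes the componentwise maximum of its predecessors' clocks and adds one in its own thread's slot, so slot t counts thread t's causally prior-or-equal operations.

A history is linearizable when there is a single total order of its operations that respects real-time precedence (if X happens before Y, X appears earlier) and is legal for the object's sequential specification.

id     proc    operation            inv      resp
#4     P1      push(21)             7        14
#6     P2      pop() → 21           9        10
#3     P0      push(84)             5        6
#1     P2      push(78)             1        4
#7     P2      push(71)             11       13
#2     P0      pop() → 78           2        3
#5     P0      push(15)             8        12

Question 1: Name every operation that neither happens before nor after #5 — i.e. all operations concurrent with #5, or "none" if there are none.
#4, #6, #7

overlap test against #5 [8,12]: concurrent iff the interval meets 8..12
#1 [1,4]: before
#2 [2,3]: before
#3 [5,6]: before
#4 [7,14]: concurrent
#6 [9,10]: concurrent
#7 [11,13]: concurrent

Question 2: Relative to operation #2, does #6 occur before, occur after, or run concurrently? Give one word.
after

#6 spans [9,10], #2 spans [2,3]
resp(#2)=3 < inv(#6)=9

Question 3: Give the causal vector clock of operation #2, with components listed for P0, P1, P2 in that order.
(1, 0, 1)

invoked at 1, #1 has no predecessors; its own P2 bump gives (0, 0, 1)
invoked at 7, #4 has no predecessors; its own P1 bump gives (0, 1, 0)
#2 (invocation 2): componentwise max over VC(#1)=(0, 0, 1), +1 at P0, giving (1, 0, 1)
#6 (invocation 9): componentwise max over VC(#1)=(0, 0, 1), VC(#4)=(0, 1, 0), +1 at P2, giving (0, 1, 2)
#3 (invocation 5): componentwise max over VC(#2)=(1, 0, 1), +1 at P0, giving (2, 0, 1)
#7 (invocation 11): componentwise max over VC(#6)=(0, 1, 2), +1 at P2, giving (0, 1, 3)
#5 (invocation 8): componentwise max over VC(#3)=(2, 0, 1), +1 at P0, giving (3, 0, 1)
target: VC(#2) = (1, 0, 1)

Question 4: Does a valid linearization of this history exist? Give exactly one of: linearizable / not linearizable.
linearizable

one valid linearization: #1, #2, #3, #4, #6, #5, #7
after step 1 (#1 push(78)): stack <78>
after step 2 (#2 pop() → 78): stack <>
after step 3 (#3 push(84)): stack <84>
after step 4 (#4 push(21)): stack <84,21>
after step 5 (#6 pop() → 21): stack <84>
after step 6 (#5 push(15)): stack <84,15>
after step 7 (#7 push(71)): stack <84,15,71>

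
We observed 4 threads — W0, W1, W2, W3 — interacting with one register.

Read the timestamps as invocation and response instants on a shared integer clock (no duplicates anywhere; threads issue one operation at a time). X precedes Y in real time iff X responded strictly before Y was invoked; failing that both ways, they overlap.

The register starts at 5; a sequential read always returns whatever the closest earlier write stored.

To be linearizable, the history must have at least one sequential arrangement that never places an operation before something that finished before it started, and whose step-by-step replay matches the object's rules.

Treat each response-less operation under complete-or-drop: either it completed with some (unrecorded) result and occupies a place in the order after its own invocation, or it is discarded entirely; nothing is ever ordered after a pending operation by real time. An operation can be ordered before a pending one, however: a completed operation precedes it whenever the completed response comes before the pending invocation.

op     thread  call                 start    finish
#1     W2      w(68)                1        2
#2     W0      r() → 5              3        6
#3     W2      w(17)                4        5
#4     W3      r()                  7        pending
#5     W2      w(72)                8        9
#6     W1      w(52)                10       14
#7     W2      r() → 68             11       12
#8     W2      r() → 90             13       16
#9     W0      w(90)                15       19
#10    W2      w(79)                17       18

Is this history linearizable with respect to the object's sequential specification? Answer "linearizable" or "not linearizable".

the violation lands at event 6, #2's response at time 6: events 1..5 linearize, events 1..6 do not
no legal order exists: 2 real-time-consistent candidates over 3 completed register operations, all rejected
one such order, #1, #2, #3, breaks at step 2 where #2 r() → 5 is illegal
one such order, #1, #3, #2, breaks at step 3 where #2 r() → 5 is illegal

not linearizable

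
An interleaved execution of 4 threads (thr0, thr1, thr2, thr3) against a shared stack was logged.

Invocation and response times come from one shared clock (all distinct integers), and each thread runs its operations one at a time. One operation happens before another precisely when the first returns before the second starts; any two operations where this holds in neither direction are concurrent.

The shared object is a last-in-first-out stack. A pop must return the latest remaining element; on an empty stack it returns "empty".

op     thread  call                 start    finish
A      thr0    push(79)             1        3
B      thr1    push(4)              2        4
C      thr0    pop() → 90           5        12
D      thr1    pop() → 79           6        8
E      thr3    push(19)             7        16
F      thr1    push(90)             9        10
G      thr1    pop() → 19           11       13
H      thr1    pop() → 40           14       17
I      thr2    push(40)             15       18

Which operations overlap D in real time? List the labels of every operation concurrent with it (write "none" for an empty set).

D runs from 6 to 8; window-overlapping ops are concurrent
A [1,3]: before
B [2,4]: before
C [5,12]: concurrent
E [7,16]: concurrent
F [9,10]: after
G [11,13]: after
H [14,17]: after
I [15,18]: after

C, E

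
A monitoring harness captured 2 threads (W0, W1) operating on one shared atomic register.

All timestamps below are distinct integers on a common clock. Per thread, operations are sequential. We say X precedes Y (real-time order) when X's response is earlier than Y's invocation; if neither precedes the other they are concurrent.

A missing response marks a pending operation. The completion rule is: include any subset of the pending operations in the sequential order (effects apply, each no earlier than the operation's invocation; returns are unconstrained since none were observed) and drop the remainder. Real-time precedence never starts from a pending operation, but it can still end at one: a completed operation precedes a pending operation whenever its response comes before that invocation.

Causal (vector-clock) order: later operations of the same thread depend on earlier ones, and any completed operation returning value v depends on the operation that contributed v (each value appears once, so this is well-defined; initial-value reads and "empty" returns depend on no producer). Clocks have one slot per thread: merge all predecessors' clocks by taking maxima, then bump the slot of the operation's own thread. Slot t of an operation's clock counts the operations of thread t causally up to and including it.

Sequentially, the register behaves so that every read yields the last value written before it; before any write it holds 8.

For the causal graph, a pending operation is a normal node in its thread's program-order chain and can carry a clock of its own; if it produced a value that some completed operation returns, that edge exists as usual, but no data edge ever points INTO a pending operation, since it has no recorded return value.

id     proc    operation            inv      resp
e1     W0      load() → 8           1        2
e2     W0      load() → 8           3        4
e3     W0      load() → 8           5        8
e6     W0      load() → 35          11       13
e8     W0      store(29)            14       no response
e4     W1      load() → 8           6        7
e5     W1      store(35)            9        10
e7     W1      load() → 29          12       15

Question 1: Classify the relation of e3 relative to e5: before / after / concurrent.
before

e3 spans [5,8], e5 spans [9,10]
resp(e3)=8 < inv(e5)=9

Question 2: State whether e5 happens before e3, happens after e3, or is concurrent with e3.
after

e5 spans [9,10], e3 spans [5,8]
resp(e3)=8 < inv(e5)=9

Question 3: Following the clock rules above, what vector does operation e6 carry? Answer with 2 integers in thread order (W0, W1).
(4, 2)

VC(e4, invoked at 6): no causal predecessors; +1 on W1 → (0, 1)
VC(e1, invoked at 1): no causal predecessors; +1 on W0 → (1, 0)
merge at e5 (invoked 9): VC(e4)=(0, 1), own-thread bump on W1 → (0, 2)
merge at e2 (invoked 3): VC(e1)=(1, 0), own-thread bump on W0 → (2, 0)
merge at e3 (invoked 5): VC(e2)=(2, 0), own-thread bump on W0 → (3, 0)
merge at e6 (invoked 11): VC(e3)=(3, 0), VC(e5)=(0, 2), own-thread bump on W0 → (4, 2)
merge at e8 (invoked 14): VC(e6)=(4, 2), own-thread bump on W0 → (5, 2)
merge at e7 (invoked 12): VC(e5)=(0, 2), VC(e8)=(5, 2), own-thread bump on W1 → (5, 3)
target: VC(e6) = (4, 2)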